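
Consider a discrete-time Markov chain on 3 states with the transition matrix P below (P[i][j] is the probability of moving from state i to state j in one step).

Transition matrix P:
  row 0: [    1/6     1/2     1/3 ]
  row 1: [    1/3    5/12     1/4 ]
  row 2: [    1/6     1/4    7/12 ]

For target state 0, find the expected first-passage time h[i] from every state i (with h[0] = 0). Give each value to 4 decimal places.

h = [0.0000, 3.6923, 4.6154]

First-step conditioning: h[0] = 0; for i ≠ 0, h[i] = 1 + Σ_k P[i][k]·h[k].
  h[1] = 1 + 5/12·h[1] + 1/4·h[2]
  h[2] = 1 + 1/4·h[1] + 7/12·h[2]
Solving the 2×2 linear system over states ≠ 0 gives exactly h = [0, 48/13, 60/13] (h[0] = 0 is the target).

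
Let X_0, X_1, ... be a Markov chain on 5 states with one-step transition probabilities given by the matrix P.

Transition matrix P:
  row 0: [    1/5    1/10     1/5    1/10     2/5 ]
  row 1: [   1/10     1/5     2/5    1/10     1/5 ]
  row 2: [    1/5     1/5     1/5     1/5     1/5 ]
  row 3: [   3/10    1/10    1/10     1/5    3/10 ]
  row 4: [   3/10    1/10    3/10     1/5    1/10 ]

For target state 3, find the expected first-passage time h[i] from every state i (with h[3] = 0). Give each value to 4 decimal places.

First-step conditioning: h[3] = 0; for i ≠ 3, h[i] = 1 + Σ_k P[i][k]·h[k].
  h[0] = 1 + 1/5·h[0] + 1/10·h[1] + 1/5·h[2] + 2/5·h[4]
  h[1] = 1 + 1/10·h[0] + 1/5·h[1] + 2/5·h[2] + 1/5·h[4]
  h[2] = 1 + 1/5·h[0] + 1/5·h[1] + 1/5·h[2] + 1/5·h[4]
  h[4] = 1 + 3/10·h[0] + 1/10·h[1] + 3/10·h[2] + 1/10·h[4]
Solving the 4×4 linear system over states ≠ 3 gives exactly h = [20/3, 20/3, 55/9, 0, 55/9] (h[3] = 0 is the target).

h = [6.6667, 6.6667, 6.1111, 0.0000, 6.1111]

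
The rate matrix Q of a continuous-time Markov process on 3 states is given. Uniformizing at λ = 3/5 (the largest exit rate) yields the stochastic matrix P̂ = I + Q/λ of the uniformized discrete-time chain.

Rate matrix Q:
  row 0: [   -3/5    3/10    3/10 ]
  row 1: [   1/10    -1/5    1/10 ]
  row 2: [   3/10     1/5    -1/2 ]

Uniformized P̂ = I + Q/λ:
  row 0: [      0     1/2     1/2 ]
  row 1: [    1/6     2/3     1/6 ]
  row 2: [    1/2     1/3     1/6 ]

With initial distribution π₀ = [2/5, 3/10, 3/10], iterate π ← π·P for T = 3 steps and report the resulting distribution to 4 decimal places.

π = [0.2056, 0.5500, 0.2444]

t=0: π = [0.4000, 0.3000, 0.3000]
t=1: π = [0.2000, 0.5000, 0.3000]
t=2: π = [0.2333, 0.5333, 0.2333]
t=3: π = [0.2056, 0.5500, 0.2444]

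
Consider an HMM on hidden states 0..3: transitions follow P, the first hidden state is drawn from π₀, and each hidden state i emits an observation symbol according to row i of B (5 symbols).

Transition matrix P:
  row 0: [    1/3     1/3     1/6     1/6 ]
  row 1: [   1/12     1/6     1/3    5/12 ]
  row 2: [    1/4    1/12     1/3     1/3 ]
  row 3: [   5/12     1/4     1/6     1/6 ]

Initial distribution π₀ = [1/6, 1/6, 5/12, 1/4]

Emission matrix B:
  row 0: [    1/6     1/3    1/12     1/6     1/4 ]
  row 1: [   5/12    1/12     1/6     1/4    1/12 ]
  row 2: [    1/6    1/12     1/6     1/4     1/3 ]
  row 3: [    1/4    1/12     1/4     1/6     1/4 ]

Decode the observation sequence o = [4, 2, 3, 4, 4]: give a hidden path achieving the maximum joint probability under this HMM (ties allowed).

path = [2, 3, 1, 2, 2]

t=0: δ = [4.167e-02, 1.389e-02, 1.389e-01, 6.250e-02]  (obs o_0=4)
t=1: δ = [2.894e-03, 2.604e-03, 7.716e-03, 1.157e-02]  ψ = [2, 3, 2, 2]  (obs o_1=2)
t=2: δ = [8.038e-04, 7.234e-04, 6.430e-04, 4.287e-04]  ψ = [3, 3, 2, 2]  (obs o_2=3)
t=3: δ = [6.698e-05, 2.233e-05, 8.038e-05, 7.535e-05]  ψ = [0, 0, 1, 1]  (obs o_3=4)
t=4: δ = [7.849e-06, 1.861e-06, 8.931e-06, 6.698e-06]  ψ = [3, 0, 2, 2]  (obs o_4=4)
backtrack: best end state = 2; path = [2, 3, 1, 2, 2]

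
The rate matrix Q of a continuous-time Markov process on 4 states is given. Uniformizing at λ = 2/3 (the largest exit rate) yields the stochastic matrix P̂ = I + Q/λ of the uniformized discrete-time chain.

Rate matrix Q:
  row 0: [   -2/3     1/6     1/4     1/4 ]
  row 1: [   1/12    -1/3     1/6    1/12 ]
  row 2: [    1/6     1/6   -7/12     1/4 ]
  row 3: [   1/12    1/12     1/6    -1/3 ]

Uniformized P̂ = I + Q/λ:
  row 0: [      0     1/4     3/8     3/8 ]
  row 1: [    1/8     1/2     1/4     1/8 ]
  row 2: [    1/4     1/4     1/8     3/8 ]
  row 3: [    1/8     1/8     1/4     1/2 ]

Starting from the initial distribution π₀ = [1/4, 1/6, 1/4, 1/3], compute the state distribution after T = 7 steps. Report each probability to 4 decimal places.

t=0: π = [0.2500, 0.1667, 0.2500, 0.3333]
t=1: π = [0.1250, 0.2500, 0.2500, 0.3750]
t=2: π = [0.1406, 0.2656, 0.2344, 0.3594]
t=3: π = [0.1367, 0.2715, 0.2383, 0.3535]
t=4: π = [0.1377, 0.2737, 0.2373, 0.3513]
t=5: π = [0.1375, 0.2745, 0.2375, 0.3505]
t=6: π = [0.1375, 0.2748, 0.2375, 0.3502]
t=7: π = [0.1375, 0.2749, 0.2375, 0.3501]

π = [0.1375, 0.2749, 0.2375, 0.3501]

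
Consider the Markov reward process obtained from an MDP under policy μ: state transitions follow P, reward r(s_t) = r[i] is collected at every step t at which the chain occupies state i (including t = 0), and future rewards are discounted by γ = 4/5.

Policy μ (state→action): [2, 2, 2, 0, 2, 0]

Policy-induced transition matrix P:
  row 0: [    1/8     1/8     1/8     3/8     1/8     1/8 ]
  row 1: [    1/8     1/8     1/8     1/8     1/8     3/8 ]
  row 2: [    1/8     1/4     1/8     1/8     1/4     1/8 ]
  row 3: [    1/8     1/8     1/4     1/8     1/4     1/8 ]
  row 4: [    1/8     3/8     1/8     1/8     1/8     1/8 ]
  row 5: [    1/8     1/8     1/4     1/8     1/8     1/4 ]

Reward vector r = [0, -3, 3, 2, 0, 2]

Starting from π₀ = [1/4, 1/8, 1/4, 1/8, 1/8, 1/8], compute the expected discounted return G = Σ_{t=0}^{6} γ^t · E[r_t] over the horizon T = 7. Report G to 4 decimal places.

t=0: π = [0.2500, 0.1250, 0.2500, 0.1250, 0.1250, 0.1250], E[r] = 0.8750, γ^t·E[r] = 0.875000, running G = 0.875000
t=1: π = [0.1250, 0.1875, 0.1563, 0.1875, 0.1719, 0.1719], E[r] = 0.6250, γ^t·E[r] = 0.500000, running G = 1.375000
t=2: π = [0.1250, 0.1875, 0.1699, 0.1563, 0.1680, 0.1934], E[r] = 0.6465, γ^t·E[r] = 0.413750, running G = 1.788750
t=3: π = [0.1250, 0.1882, 0.1687, 0.1563, 0.1658, 0.1960], E[r] = 0.6460, γ^t·E[r] = 0.330750, running G = 2.119500
t=4: π = [0.1250, 0.1875, 0.1690, 0.1563, 0.1656, 0.1966], E[r] = 0.6501, γ^t·E[r] = 0.266300, running G = 2.385800
t=5: π = [0.1250, 0.1875, 0.1691, 0.1563, 0.1657, 0.1965], E[r] = 0.6501, γ^t·E[r] = 0.213028, running G = 2.598828
t=6: π = [0.1250, 0.1876, 0.1691, 0.1563, 0.1657, 0.1964], E[r] = 0.6500, γ^t·E[r] = 0.170390, running G = 2.769217

G = 2.7692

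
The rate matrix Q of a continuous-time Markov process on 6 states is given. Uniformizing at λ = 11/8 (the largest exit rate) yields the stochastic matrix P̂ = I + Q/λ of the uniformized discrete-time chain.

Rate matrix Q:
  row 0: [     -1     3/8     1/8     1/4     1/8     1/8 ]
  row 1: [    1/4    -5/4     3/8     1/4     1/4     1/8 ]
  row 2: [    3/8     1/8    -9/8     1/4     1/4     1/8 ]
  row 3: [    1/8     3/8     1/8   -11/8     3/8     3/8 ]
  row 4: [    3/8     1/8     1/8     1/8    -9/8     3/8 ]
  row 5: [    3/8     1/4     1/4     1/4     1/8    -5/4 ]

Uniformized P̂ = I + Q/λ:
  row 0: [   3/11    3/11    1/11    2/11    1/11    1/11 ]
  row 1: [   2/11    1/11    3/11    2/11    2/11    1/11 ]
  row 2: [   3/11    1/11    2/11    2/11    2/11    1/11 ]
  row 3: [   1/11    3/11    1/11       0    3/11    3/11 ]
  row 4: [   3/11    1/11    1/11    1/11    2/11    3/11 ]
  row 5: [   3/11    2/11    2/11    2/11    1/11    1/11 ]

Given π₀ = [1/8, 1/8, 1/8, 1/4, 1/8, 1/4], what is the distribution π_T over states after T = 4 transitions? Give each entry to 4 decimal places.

t=0: π = [0.1250, 0.1250, 0.1250, 0.2500, 0.1250, 0.2500]
t=1: π = [0.2159, 0.1818, 0.1477, 0.1250, 0.1705, 0.1591]
t=2: π = [0.2335, 0.1674, 0.1519, 0.1436, 0.1591, 0.1446]
t=3: π = [0.2314, 0.1726, 0.1483, 0.1412, 0.1605, 0.1459]
t=4: π = [0.2314, 0.1719, 0.1490, 0.1415, 0.1604, 0.1458]

π = [0.2314, 0.1719, 0.1490, 0.1415, 0.1604, 0.1458]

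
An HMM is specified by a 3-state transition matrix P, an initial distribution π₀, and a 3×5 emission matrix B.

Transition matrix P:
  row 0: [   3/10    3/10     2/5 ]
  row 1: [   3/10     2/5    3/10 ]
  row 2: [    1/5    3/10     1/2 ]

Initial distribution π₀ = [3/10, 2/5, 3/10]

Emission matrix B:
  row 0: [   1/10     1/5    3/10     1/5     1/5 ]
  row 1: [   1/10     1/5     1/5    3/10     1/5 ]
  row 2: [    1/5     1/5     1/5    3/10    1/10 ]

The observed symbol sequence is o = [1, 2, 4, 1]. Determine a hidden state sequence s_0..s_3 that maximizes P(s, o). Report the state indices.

t=0: δ = [6.000e-02, 8.000e-02, 6.000e-02]  (obs o_0=1)
t=1: δ = [7.200e-03, 6.400e-03, 6.000e-03]  ψ = [1, 1, 2]  (obs o_1=2)
t=2: δ = [4.320e-04, 5.120e-04, 3.000e-04]  ψ = [0, 1, 2]  (obs o_2=4)
t=3: δ = [3.072e-05, 4.096e-05, 3.456e-05]  ψ = [1, 1, 0]  (obs o_3=1)
backtrack: best end state = 1; path = [1, 1, 1, 1]

path = [1, 1, 1, 1]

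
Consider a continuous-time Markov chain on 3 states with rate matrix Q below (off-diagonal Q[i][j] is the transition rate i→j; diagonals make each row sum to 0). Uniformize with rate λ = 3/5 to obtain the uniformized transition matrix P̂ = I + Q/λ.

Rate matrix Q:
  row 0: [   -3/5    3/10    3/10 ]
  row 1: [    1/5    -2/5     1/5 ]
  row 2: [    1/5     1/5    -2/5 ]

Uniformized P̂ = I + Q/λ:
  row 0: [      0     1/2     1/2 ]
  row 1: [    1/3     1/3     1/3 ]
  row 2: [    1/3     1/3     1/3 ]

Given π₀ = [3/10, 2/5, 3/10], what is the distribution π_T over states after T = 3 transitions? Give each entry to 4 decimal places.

π = [0.2481, 0.3759, 0.3759]

t=0: π = [0.3000, 0.4000, 0.3000]
t=1: π = [0.2333, 0.3833, 0.3833]
t=2: π = [0.2556, 0.3722, 0.3722]
t=3: π = [0.2481, 0.3759, 0.3759]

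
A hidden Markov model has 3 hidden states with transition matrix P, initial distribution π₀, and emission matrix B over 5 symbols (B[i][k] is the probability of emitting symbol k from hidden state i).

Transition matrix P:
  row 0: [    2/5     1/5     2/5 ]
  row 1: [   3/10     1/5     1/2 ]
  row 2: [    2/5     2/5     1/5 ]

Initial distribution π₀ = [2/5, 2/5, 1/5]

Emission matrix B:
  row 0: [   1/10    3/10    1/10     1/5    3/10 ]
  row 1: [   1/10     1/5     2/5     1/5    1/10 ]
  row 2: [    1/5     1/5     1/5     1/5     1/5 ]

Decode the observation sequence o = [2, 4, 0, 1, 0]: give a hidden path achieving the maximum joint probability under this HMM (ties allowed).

path = [1, 0, 2, 0, 2]

t=0: δ = [4.000e-02, 1.600e-01, 4.000e-02]  (obs o_0=2)
t=1: δ = [1.440e-02, 3.200e-03, 1.600e-02]  ψ = [1, 1, 1]  (obs o_1=4)
t=2: δ = [6.400e-04, 6.400e-04, 1.152e-03]  ψ = [2, 2, 0]  (obs o_2=0)
t=3: δ = [1.382e-04, 9.216e-05, 6.400e-05]  ψ = [2, 2, 1]  (obs o_3=1)
t=4: δ = [5.530e-06, 2.765e-06, 1.106e-05]  ψ = [0, 0, 0]  (obs o_4=0)
backtrack: best end state = 2; path = [1, 0, 2, 0, 2]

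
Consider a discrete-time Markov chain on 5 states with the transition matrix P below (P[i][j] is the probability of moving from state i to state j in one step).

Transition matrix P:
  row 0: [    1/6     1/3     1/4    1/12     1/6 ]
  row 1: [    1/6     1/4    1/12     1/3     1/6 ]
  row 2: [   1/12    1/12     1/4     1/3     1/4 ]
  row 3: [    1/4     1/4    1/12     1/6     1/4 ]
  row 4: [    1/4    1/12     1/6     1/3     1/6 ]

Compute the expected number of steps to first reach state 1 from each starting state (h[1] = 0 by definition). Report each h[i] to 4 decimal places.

h = [4.6154, 0.0000, 5.9325, 4.8968, 5.7298]

First-step conditioning: h[1] = 0; for i ≠ 1, h[i] = 1 + Σ_k P[i][k]·h[k].
  h[0] = 1 + 1/6·h[0] + 1/4·h[2] + 1/12·h[3] + 1/6·h[4]
  h[2] = 1 + 1/12·h[0] + 1/4·h[2] + 1/3·h[3] + 1/4·h[4]
  h[3] = 1 + 1/4·h[0] + 1/12·h[2] + 1/6·h[3] + 1/4·h[4]
  h[4] = 1 + 1/4·h[0] + 1/6·h[2] + 1/3·h[3] + 1/6·h[4]
Solving the 4×4 linear system over states ≠ 1 gives exactly h = [60/13, 0, 3162/533, 2610/533, 3054/533] (h[1] = 0 is the target).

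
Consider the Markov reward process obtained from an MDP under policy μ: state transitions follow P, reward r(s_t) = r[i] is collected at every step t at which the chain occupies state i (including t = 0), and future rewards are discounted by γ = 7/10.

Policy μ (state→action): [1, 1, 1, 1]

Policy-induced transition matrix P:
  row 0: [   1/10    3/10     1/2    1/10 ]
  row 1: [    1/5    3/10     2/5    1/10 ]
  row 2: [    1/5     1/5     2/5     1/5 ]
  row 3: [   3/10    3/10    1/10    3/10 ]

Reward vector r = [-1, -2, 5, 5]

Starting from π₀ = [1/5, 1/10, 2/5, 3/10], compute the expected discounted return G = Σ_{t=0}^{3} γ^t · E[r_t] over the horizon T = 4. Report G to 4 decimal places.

G = 6.0683

t=0: π = [0.2000, 0.1000, 0.4000, 0.3000], E[r] = 3.1000, γ^t·E[r] = 3.100000, running G = 3.100000
t=1: π = [0.2100, 0.2600, 0.3300, 0.2000], E[r] = 1.9200, γ^t·E[r] = 1.344000, running G = 4.444000
t=2: π = [0.1990, 0.2670, 0.3610, 0.1730], E[r] = 1.9370, γ^t·E[r] = 0.949130, running G = 5.393130
t=3: π = [0.1974, 0.2639, 0.3680, 0.1707], E[r] = 1.9683, γ^t·E[r] = 0.675127, running G = 6.068257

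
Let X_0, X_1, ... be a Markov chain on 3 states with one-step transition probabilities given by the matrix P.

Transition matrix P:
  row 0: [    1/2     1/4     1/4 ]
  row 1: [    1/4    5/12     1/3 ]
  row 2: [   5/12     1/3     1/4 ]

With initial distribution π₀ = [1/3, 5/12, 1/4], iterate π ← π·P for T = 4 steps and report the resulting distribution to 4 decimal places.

π = [0.3948, 0.3278, 0.2774]

t=0: π = [0.3333, 0.4167, 0.2500]
t=1: π = [0.3750, 0.3403, 0.2847]
t=2: π = [0.3912, 0.3304, 0.2784]
t=3: π = [0.3942, 0.3283, 0.2775]
t=4: π = [0.3948, 0.3278, 0.2774]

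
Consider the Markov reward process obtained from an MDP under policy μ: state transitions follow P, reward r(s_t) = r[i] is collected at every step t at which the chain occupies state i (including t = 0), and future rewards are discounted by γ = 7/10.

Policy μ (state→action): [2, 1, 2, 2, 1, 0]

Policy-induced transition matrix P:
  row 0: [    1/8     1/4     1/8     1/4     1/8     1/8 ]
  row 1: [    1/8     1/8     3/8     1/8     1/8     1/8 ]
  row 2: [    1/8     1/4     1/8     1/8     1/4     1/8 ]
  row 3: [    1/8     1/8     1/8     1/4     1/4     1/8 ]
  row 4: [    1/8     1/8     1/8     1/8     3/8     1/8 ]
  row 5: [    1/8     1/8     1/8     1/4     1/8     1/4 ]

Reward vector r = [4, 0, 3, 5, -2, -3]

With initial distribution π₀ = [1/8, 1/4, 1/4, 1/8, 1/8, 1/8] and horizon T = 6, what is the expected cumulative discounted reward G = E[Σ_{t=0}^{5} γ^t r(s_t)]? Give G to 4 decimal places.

G = 3.2923

t=0: π = [0.1250, 0.2500, 0.2500, 0.1250, 0.1250, 0.1250], E[r] = 1.2500, γ^t·E[r] = 1.250000, running G = 1.250000
t=1: π = [0.1250, 0.1719, 0.1875, 0.1719, 0.2031, 0.1406], E[r] = 1.0938, γ^t·E[r] = 0.765625, running G = 2.015625
t=2: π = [0.1250, 0.1641, 0.1680, 0.1797, 0.2207, 0.1426], E[r] = 1.0332, γ^t·E[r] = 0.506270, running G = 2.521895
t=3: π = [0.1250, 0.1616, 0.1660, 0.1809, 0.2236, 0.1428], E[r] = 1.0269, γ^t·E[r] = 0.352211, running G = 2.874106
t=4: π = [0.1250, 0.1614, 0.1654, 0.1811, 0.2243, 0.1429], E[r] = 1.0246, γ^t·E[r] = 0.245998, running G = 3.120104
t=5: π = [0.1250, 0.1613, 0.1653, 0.1811, 0.2244, 0.1429], E[r] = 1.0243, γ^t·E[r] = 0.172153, running G = 3.292257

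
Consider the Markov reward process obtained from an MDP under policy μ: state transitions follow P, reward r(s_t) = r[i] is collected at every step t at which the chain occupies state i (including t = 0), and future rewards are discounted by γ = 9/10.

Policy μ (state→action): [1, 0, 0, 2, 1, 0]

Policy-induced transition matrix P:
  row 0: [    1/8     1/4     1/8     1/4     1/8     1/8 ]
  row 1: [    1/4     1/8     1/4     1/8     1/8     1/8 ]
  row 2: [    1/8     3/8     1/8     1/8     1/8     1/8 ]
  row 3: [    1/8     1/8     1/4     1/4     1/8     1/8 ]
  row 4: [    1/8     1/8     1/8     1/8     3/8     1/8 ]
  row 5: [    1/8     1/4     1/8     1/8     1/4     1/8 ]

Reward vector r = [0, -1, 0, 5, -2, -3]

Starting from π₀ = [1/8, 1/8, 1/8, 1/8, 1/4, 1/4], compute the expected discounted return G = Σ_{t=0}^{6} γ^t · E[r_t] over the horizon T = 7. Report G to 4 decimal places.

G = -1.4162

t=0: π = [0.1250, 0.1250, 0.1250, 0.1250, 0.2500, 0.2500], E[r] = -0.7500, γ^t·E[r] = -0.750000, running G = -0.750000
t=1: π = [0.1406, 0.2031, 0.1563, 0.1563, 0.2188, 0.1250], E[r] = -0.2344, γ^t·E[r] = -0.210938, running G = -0.960938
t=2: π = [0.1504, 0.1973, 0.1699, 0.1621, 0.1953, 0.1250], E[r] = -0.1523, γ^t·E[r] = -0.123398, running G = -1.084336
t=3: π = [0.1497, 0.2019, 0.1699, 0.1641, 0.1895, 0.1250], E[r] = -0.1355, γ^t·E[r] = -0.098778, running G = -1.183114
t=4: π = [0.1502, 0.2018, 0.1707, 0.1642, 0.1880, 0.1250], E[r] = -0.1317, γ^t·E[r] = -0.086417, running G = -1.269531
t=5: π = [0.1502, 0.2021, 0.1708, 0.1643, 0.1876, 0.1250], E[r] = -0.1308, γ^t·E[r] = -0.077237, running G = -1.346769
t=6: π = [0.1503, 0.2021, 0.1708, 0.1643, 0.1875, 0.1250], E[r] = -0.1306, γ^t·E[r] = -0.069390, running G = -1.416159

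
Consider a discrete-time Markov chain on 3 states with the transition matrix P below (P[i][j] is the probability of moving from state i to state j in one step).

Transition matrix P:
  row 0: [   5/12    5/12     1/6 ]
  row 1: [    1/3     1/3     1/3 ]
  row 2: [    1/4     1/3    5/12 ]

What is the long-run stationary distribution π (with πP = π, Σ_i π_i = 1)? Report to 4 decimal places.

π = [0.3361, 0.3613, 0.3025]

Balance equations π_j = Σ_i π_i·P[i][j]:
  π_0 = 5/12·π_0 + 1/3·π_1 + 1/4·π_2
  π_1 = 5/12·π_0 + 1/3·π_1 + 1/3·π_2
  normalize: π_0 + π_1 + π_2 = 1
Solving the linear system gives exactly π = [40/119, 43/119, 36/119].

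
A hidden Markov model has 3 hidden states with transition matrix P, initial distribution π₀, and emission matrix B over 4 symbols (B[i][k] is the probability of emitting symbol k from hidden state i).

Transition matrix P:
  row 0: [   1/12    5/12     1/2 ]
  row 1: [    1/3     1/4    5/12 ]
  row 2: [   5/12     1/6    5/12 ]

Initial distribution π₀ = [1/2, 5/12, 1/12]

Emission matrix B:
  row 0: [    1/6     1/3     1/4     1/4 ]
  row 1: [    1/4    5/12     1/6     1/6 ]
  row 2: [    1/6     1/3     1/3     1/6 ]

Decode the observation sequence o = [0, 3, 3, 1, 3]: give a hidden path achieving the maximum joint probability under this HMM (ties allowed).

t=0: δ = [8.333e-02, 1.042e-01, 1.389e-02]  (obs o_0=0)
t=1: δ = [8.681e-03, 5.787e-03, 7.234e-03]  ψ = [1, 0, 1]  (obs o_1=3)
t=2: δ = [7.535e-04, 6.028e-04, 7.234e-04]  ψ = [2, 0, 0]  (obs o_2=3)
t=3: δ = [1.005e-04, 1.308e-04, 1.256e-04]  ψ = [2, 0, 0]  (obs o_3=1)
t=4: δ = [1.308e-05, 6.977e-06, 9.085e-06]  ψ = [2, 0, 1]  (obs o_4=3)
backtrack: best end state = 0; path = [1, 2, 0, 2, 0]

path = [1, 2, 0, 2, 0]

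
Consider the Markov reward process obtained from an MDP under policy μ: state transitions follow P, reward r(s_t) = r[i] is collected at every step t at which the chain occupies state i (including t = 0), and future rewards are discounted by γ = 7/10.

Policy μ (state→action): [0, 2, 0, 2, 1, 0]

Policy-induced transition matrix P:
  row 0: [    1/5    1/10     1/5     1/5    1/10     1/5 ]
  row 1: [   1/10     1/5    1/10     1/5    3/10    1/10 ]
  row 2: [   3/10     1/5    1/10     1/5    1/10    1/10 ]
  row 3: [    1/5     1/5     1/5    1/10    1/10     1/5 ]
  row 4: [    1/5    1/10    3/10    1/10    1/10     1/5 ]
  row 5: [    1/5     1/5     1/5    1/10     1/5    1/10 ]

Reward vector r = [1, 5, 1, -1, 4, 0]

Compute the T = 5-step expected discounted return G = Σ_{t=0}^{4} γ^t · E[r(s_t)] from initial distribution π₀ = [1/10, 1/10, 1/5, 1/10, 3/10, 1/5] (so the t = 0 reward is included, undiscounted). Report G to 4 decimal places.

G = 4.8021

t=0: π = [0.1000, 0.1000, 0.2000, 0.1000, 0.3000, 0.2000], E[r] = 1.9000, γ^t·E[r] = 1.900000, running G = 1.900000
t=1: π = [0.2100, 0.1600, 0.2000, 0.1400, 0.1400, 0.1500], E[r] = 1.6300, γ^t·E[r] = 1.141000, running G = 3.041000
t=2: π = [0.2040, 0.1650, 0.1780, 0.1570, 0.1470, 0.1490], E[r] = 1.6380, γ^t·E[r] = 0.802620, running G = 3.843620
t=3: π = [0.2013, 0.1649, 0.1804, 0.1547, 0.1479, 0.1508], E[r] = 1.6431, γ^t·E[r] = 0.563583, running G = 4.407203
t=4: π = [0.2016, 0.1651, 0.1803, 0.1547, 0.1481, 0.1504], E[r] = 1.6448, γ^t·E[r] = 0.394914, running G = 4.802117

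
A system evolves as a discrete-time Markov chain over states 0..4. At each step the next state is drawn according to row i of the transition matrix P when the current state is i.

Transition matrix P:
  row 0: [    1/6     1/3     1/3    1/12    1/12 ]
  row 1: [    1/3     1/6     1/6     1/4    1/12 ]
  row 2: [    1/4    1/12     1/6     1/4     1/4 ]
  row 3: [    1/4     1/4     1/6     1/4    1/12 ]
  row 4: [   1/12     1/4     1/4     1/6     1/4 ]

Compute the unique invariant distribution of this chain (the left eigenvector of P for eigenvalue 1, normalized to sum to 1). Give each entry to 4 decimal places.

π = [0.2253, 0.2148, 0.2161, 0.2005, 0.1432]

Balance equations π_j = Σ_i π_i·P[i][j]:
  π_0 = 1/6·π_0 + 1/3·π_1 + 1/4·π_2 + 1/4·π_3 + 1/12·π_4
  π_1 = 1/3·π_0 + 1/6·π_1 + 1/12·π_2 + 1/4·π_3 + 1/4·π_4
  π_2 = 1/3·π_0 + 1/6·π_1 + 1/6·π_2 + 1/6·π_3 + 1/4·π_4
  π_3 = 1/12·π_0 + 1/4·π_1 + 1/4·π_2 + 1/4·π_3 + 1/6·π_4
  normalize: π_0 + π_1 + π_2 + π_3 + π_4 = 1
Solving the linear system gives exactly π = [173/768, 55/256, 83/384, 77/384, 55/384].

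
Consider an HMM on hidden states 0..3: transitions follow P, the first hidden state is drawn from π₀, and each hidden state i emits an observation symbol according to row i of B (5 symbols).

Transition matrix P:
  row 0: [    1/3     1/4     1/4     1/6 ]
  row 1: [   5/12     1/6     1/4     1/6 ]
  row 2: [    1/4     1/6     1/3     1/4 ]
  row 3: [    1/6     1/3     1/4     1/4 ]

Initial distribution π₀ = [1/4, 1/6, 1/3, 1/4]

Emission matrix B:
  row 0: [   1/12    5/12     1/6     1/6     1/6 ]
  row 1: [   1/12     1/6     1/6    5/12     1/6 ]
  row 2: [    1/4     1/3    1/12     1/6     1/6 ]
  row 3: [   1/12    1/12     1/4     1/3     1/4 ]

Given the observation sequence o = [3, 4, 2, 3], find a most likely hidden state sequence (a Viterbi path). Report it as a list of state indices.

t=0: δ = [4.167e-02, 6.944e-02, 5.556e-02, 8.333e-02]  (obs o_0=3)
t=1: δ = [4.823e-03, 4.630e-03, 3.472e-03, 5.208e-03]  ψ = [1, 3, 3, 3]  (obs o_1=4)
t=2: δ = [3.215e-04, 2.894e-04, 1.085e-04, 3.255e-04]  ψ = [1, 3, 3, 3]  (obs o_2=2)
t=3: δ = [2.009e-05, 4.521e-05, 1.356e-05, 2.713e-05]  ψ = [1, 3, 3, 3]  (obs o_3=3)
backtrack: best end state = 1; path = [3, 3, 3, 1]

path = [3, 3, 3, 1]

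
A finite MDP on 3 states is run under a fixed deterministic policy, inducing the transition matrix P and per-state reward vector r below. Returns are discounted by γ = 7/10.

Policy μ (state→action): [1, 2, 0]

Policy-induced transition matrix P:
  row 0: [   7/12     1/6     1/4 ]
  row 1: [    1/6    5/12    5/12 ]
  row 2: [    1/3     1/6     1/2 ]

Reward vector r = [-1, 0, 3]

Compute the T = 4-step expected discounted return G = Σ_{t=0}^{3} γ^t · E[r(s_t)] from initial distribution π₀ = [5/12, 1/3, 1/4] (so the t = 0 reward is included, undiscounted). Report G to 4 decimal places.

t=0: π = [0.4167, 0.3333, 0.2500], E[r] = 0.3333, γ^t·E[r] = 0.333333, running G = 0.333333
t=1: π = [0.3819, 0.2500, 0.3681], E[r] = 0.7222, γ^t·E[r] = 0.505556, running G = 0.838889
t=2: π = [0.3872, 0.2292, 0.3837], E[r] = 0.7639, γ^t·E[r] = 0.374306, running G = 1.213194
t=3: π = [0.3919, 0.2240, 0.3841], E[r] = 0.7604, γ^t·E[r] = 0.260823, running G = 1.474017

G = 1.4740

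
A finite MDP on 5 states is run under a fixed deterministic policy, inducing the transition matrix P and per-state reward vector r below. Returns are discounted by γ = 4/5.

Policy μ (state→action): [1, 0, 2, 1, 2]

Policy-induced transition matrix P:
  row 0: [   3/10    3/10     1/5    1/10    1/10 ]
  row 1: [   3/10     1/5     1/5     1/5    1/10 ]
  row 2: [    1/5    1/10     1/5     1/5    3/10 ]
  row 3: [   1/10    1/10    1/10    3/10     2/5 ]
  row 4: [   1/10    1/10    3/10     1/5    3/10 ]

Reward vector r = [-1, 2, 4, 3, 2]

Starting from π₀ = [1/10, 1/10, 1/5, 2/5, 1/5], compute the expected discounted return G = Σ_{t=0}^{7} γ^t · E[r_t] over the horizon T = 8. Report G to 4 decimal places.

t=0: π = [0.1000, 0.1000, 0.2000, 0.4000, 0.2000], E[r] = 2.5000, γ^t·E[r] = 2.500000, running G = 2.500000
t=1: π = [0.1600, 0.1300, 0.1800, 0.2300, 0.3000], E[r] = 2.1100, γ^t·E[r] = 1.688000, running G = 4.188000
t=2: π = [0.1760, 0.1450, 0.2070, 0.2070, 0.2650], E[r] = 2.0930, γ^t·E[r] = 1.339520, running G = 5.527520
t=3: π = [0.1849, 0.1497, 0.2058, 0.2031, 0.2565], E[r] = 2.0600, γ^t·E[r] = 1.054720, running G = 6.582240
t=4: π = [0.1875, 0.1520, 0.2053, 0.2018, 0.2534], E[r] = 2.0500, γ^t·E[r] = 0.839680, running G = 7.421920
t=5: π = [0.1884, 0.1527, 0.2052, 0.2014, 0.2523], E[r] = 2.0465, γ^t·E[r] = 0.670589, running G = 8.092509
t=6: π = [0.1887, 0.1530, 0.2051, 0.2013, 0.2519], E[r] = 2.0453, γ^t·E[r] = 0.536151, running G = 8.628660
t=7: π = [0.1888, 0.1530, 0.2051, 0.2013, 0.2518], E[r] = 2.0448, γ^t·E[r] = 0.428834, running G = 9.057493

G = 9.0575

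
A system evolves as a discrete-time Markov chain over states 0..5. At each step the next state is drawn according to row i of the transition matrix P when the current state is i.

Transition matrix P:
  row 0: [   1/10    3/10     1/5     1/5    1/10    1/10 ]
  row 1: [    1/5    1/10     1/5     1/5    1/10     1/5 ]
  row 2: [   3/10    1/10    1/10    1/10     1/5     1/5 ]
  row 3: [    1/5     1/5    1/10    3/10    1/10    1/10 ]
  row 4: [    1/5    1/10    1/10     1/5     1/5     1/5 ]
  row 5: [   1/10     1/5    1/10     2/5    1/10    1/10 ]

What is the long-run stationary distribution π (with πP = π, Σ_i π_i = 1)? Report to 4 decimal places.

Balance equations π_j = Σ_i π_i·P[i][j]:
  π_0 = 1/10·π_0 + 1/5·π_1 + 3/10·π_2 + 1/5·π_3 + 1/5·π_4 + 1/10·π_5
  π_1 = 3/10·π_0 + 1/10·π_1 + 1/10·π_2 + 1/5·π_3 + 1/10·π_4 + 1/5·π_5
  π_2 = 1/5·π_0 + 1/5·π_1 + 1/10·π_2 + 1/10·π_3 + 1/10·π_4 + 1/10·π_5
  π_3 = 1/5·π_0 + 1/5·π_1 + 1/10·π_2 + 3/10·π_3 + 1/5·π_4 + 2/5·π_5
  π_4 = 1/10·π_0 + 1/10·π_1 + 1/5·π_2 + 1/10·π_3 + 1/5·π_4 + 1/10·π_5
  normalize: π_0 + π_1 + π_2 + π_3 + π_4 + π_5 = 1
Solving the linear system gives exactly π = [247/1364, 119/682, 1849/13640, 3261/13640, 1721/13640, 1959/13640].

π = [0.1811, 0.1745, 0.1356, 0.2391, 0.1262, 0.1436]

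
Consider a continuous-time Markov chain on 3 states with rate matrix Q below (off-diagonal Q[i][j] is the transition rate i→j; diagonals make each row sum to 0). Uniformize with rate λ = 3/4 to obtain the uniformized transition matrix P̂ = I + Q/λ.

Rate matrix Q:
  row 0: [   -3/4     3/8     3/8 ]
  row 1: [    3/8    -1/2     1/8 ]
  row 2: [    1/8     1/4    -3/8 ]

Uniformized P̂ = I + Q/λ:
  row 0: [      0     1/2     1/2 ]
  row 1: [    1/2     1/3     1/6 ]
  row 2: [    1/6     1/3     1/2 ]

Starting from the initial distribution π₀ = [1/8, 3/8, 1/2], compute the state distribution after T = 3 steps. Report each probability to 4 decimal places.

t=0: π = [0.1250, 0.3750, 0.5000]
t=1: π = [0.2708, 0.3542, 0.3750]
t=2: π = [0.2396, 0.3785, 0.3819]
t=3: π = [0.2529, 0.3733, 0.3738]

π = [0.2529, 0.3733, 0.3738]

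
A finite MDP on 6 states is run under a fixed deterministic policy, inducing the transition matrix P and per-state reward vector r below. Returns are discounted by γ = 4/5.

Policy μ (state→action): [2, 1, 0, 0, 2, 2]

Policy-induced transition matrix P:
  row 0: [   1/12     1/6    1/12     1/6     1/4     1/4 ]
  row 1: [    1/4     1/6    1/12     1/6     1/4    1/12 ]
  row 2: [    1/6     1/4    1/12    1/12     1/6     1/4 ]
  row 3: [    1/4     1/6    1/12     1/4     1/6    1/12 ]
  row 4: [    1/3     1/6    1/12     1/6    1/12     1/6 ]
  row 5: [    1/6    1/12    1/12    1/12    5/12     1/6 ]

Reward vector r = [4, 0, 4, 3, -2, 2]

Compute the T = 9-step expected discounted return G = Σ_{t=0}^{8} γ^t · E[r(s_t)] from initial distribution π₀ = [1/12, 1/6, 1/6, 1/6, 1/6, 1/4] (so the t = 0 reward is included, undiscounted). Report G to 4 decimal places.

G = 6.7717

t=0: π = [0.0833, 0.1667, 0.1667, 0.1667, 0.1667, 0.2500], E[r] = 1.6667, γ^t·E[r] = 1.666667, running G = 1.666667
t=1: π = [0.2153, 0.1597, 0.0833, 0.1458, 0.2361, 0.1597], E[r] = 1.4792, γ^t·E[r] = 1.183333, running G = 2.850000
t=2: π = [0.2135, 0.1603, 0.0833, 0.1586, 0.2182, 0.1661], E[r] = 1.5590, γ^t·E[r] = 0.997778, running G = 3.847778
t=3: π = [0.2118, 0.1598, 0.0833, 0.1591, 0.2212, 0.1648], E[r] = 1.5452, γ^t·E[r] = 0.791136, running G = 4.638914
t=4: π = [0.2124, 0.1599, 0.0833, 0.1592, 0.2204, 0.1647], E[r] = 1.5494, γ^t·E[r] = 0.634642, running G = 5.273556
t=5: π = [0.2123, 0.1599, 0.0833, 0.1593, 0.2205, 0.1647], E[r] = 1.5487, γ^t·E[r] = 0.507494, running G = 5.781050
t=6: π = [0.2123, 0.1599, 0.0833, 0.1593, 0.2205, 0.1647], E[r] = 1.5489, γ^t·E[r] = 0.406025, running G = 6.187074
t=7: π = [0.2123, 0.1599, 0.0833, 0.1593, 0.2205, 0.1647], E[r] = 1.5489, γ^t·E[r] = 0.324818, running G = 6.511892
t=8: π = [0.2123, 0.1599, 0.0833, 0.1593, 0.2205, 0.1647], E[r] = 1.5489, γ^t·E[r] = 0.259854, running G = 6.771747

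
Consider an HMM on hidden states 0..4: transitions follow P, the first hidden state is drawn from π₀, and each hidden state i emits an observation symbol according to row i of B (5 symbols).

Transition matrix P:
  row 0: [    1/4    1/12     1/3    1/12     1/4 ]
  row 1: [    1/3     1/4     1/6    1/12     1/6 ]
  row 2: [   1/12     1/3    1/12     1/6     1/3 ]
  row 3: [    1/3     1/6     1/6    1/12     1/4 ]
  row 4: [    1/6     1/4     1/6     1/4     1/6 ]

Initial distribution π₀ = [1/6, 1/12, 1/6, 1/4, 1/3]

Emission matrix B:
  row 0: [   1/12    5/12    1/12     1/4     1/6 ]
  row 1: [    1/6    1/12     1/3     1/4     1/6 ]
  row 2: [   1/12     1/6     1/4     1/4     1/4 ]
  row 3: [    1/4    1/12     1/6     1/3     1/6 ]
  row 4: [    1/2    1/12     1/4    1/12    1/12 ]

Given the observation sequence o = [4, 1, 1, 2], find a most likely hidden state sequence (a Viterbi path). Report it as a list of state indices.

path = [3, 0, 0, 2]

t=0: δ = [2.778e-02, 1.389e-02, 4.167e-02, 4.167e-02, 2.778e-02]  (obs o_0=4)
t=1: δ = [5.787e-03, 1.157e-03, 1.543e-03, 5.787e-04, 1.157e-03]  ψ = [3, 2, 0, 2, 2]  (obs o_1=1)
t=2: δ = [6.028e-04, 4.287e-05, 3.215e-04, 4.019e-05, 1.206e-04]  ψ = [0, 2, 0, 0, 0]  (obs o_2=1)
t=3: δ = [1.256e-05, 3.572e-05, 5.023e-05, 8.931e-06, 3.768e-05]  ψ = [0, 2, 0, 2, 0]  (obs o_3=2)
backtrack: best end state = 2; path = [3, 0, 0, 2]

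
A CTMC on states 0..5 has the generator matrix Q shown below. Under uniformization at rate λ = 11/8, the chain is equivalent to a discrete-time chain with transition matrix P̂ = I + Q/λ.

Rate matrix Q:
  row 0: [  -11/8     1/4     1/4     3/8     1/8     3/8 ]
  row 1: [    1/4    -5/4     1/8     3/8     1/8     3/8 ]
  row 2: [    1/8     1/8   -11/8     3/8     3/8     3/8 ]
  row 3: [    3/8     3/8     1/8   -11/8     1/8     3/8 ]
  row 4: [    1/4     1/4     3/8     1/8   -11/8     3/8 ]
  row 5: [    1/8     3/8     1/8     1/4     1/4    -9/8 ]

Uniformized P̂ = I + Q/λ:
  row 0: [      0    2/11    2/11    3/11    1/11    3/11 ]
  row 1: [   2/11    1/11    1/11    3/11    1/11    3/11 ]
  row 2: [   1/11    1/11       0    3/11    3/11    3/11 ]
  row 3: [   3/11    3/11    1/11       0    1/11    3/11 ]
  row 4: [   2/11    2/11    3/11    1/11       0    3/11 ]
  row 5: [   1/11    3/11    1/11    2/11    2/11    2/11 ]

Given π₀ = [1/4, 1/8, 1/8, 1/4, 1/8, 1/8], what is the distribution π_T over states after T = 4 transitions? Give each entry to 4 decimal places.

t=0: π = [0.2500, 0.1250, 0.1250, 0.2500, 0.1250, 0.1250]
t=1: π = [0.1364, 0.1932, 0.1250, 0.1705, 0.1136, 0.2614]
t=2: π = [0.1374, 0.1921, 0.1126, 0.1818, 0.1271, 0.2490]
t=3: π = [0.1405, 0.1933, 0.1163, 0.1774, 0.1225, 0.2501]
t=4: π = [0.1391, 0.1925, 0.1154, 0.1793, 0.1237, 0.2500]

π = [0.1391, 0.1925, 0.1154, 0.1793, 0.1237, 0.2500]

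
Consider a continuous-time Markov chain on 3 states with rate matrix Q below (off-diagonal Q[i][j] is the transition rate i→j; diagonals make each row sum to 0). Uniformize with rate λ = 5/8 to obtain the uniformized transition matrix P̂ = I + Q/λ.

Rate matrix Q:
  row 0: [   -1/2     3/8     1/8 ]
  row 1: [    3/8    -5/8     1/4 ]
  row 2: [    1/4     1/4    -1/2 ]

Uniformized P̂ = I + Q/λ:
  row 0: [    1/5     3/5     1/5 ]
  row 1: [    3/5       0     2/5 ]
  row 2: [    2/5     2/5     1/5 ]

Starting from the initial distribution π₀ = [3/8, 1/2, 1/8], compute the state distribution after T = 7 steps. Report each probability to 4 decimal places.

t=0: π = [0.3750, 0.5000, 0.1250]
t=1: π = [0.4250, 0.2750, 0.3000]
t=2: π = [0.3700, 0.3750, 0.2550]
t=3: π = [0.4010, 0.3240, 0.2750]
t=4: π = [0.3846, 0.3506, 0.2648]
t=5: π = [0.3932, 0.3367, 0.2701]
t=6: π = [0.3887, 0.3440, 0.2673]
t=7: π = [0.3911, 0.3402, 0.2688]

π = [0.3911, 0.3402, 0.2688]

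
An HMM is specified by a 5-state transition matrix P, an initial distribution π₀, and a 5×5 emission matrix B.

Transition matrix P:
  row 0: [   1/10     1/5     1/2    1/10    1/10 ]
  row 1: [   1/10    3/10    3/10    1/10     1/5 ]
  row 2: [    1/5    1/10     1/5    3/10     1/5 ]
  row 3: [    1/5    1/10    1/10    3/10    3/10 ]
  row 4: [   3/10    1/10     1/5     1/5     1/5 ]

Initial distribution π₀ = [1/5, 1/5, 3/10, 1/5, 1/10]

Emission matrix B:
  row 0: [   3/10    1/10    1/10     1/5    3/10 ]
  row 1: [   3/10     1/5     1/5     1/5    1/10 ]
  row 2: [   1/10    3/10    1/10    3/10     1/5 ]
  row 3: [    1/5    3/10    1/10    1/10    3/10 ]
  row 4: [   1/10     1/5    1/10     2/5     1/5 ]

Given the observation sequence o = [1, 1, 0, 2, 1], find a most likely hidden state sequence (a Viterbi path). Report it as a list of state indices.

t=0: δ = [2.000e-02, 4.000e-02, 9.000e-02, 6.000e-02, 2.000e-02]  (obs o_0=1)
t=1: δ = [1.800e-03, 2.400e-03, 5.400e-03, 8.100e-03, 3.600e-03]  ψ = [2, 1, 2, 2, 2]  (obs o_1=1)
t=2: δ = [4.860e-04, 2.430e-04, 1.080e-04, 4.860e-04, 2.430e-04]  ψ = [3, 3, 2, 3, 3]  (obs o_2=0)
t=3: δ = [9.720e-06, 1.944e-05, 2.430e-05, 1.458e-05, 1.458e-05]  ψ = [3, 0, 0, 3, 3]  (obs o_3=2)
t=4: δ = [4.860e-07, 1.166e-06, 1.750e-06, 2.187e-06, 9.720e-07]  ψ = [2, 1, 1, 2, 2]  (obs o_4=1)
backtrack: best end state = 3; path = [2, 3, 0, 2, 3]

path = [2, 3, 0, 2, 3]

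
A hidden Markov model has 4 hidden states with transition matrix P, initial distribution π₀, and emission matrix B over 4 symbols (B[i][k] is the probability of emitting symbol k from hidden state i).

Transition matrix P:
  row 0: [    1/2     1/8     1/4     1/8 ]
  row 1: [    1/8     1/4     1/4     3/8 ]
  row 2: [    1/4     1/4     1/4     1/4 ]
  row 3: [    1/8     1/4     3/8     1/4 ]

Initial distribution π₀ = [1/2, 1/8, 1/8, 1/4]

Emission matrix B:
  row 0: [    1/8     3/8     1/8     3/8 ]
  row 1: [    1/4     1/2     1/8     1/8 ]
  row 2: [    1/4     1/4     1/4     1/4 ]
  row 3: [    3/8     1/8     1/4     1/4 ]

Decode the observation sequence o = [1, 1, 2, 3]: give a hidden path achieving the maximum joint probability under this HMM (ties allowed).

path = [0, 0, 0, 0]

t=0: δ = [1.875e-01, 6.250e-02, 3.125e-02, 3.125e-02]  (obs o_0=1)
t=1: δ = [3.516e-02, 1.172e-02, 1.172e-02, 2.930e-03]  ψ = [0, 0, 0, 0]  (obs o_1=1)
t=2: δ = [2.197e-03, 5.493e-04, 2.197e-03, 1.099e-03]  ψ = [0, 0, 0, 0]  (obs o_2=2)
t=3: δ = [4.120e-04, 6.866e-05, 1.373e-04, 1.373e-04]  ψ = [0, 2, 0, 2]  (obs o_3=3)
backtrack: best end state = 0; path = [0, 0, 0, 0]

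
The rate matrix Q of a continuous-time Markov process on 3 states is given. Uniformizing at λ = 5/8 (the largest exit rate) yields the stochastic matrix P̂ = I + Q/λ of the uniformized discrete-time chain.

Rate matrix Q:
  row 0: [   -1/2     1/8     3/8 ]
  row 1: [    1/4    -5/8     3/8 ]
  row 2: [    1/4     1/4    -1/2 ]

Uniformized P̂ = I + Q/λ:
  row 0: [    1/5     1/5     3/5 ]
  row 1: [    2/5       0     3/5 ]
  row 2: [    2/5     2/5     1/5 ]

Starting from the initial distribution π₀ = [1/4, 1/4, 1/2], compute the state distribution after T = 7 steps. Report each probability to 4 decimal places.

π = [0.3333, 0.2382, 0.4285]

t=0: π = [0.2500, 0.2500, 0.5000]
t=1: π = [0.3500, 0.2500, 0.4000]
t=2: π = [0.3300, 0.2300, 0.4400]
t=3: π = [0.3340, 0.2420, 0.4240]
t=4: π = [0.3332, 0.2364, 0.4304]
t=5: π = [0.3334, 0.2388, 0.4278]
t=6: π = [0.3333, 0.2378, 0.4289]
t=7: π = [0.3333, 0.2382, 0.4285]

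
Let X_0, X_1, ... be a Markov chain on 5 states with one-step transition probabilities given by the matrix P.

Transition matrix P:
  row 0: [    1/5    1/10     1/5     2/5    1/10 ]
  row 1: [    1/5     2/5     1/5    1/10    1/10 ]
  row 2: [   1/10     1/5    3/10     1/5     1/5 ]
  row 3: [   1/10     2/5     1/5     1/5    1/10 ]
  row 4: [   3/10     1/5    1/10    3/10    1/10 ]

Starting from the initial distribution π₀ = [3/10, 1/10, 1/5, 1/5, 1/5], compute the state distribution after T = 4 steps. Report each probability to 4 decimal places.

t=0: π = [0.3000, 0.1000, 0.2000, 0.2000, 0.2000]
t=1: π = [0.1800, 0.2300, 0.2000, 0.2700, 0.1200]
t=2: π = [0.1650, 0.2820, 0.2080, 0.2250, 0.1200]
t=3: π = [0.1687, 0.2849, 0.2088, 0.2168, 0.1208]
t=4: π = [0.1695, 0.2835, 0.2088, 0.2173, 0.1209]

π = [0.1695, 0.2835, 0.2088, 0.2173, 0.1209]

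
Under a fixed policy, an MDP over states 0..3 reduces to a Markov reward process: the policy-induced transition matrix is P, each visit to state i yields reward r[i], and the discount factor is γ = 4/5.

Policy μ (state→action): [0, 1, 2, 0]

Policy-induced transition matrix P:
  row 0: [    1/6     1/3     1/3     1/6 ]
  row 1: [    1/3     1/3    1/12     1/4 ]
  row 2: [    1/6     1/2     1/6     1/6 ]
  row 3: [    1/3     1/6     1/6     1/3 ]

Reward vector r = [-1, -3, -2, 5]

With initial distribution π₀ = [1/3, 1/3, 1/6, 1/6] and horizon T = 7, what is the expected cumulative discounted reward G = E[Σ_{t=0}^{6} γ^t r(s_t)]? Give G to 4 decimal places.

G = -2.2040

t=0: π = [0.3333, 0.3333, 0.1667, 0.1667], E[r] = -0.8333, γ^t·E[r] = -0.833333, running G = -0.833333
t=1: π = [0.2500, 0.3333, 0.1944, 0.2222], E[r] = -0.5278, γ^t·E[r] = -0.422222, running G = -1.255556
t=2: π = [0.2593, 0.3287, 0.1806, 0.2315], E[r] = -0.4491, γ^t·E[r] = -0.287407, running G = -1.542963
t=3: π = [0.2600, 0.3248, 0.1825, 0.2326], E[r] = -0.4363, γ^t·E[r] = -0.223407, running G = -1.766370
t=4: π = [0.2596, 0.3250, 0.1829, 0.2325], E[r] = -0.4378, γ^t·E[r] = -0.179332, running G = -1.945702
t=5: π = [0.2596, 0.3251, 0.1828, 0.2325], E[r] = -0.4380, γ^t·E[r] = -0.143522, running G = -2.089224
t=6: π = [0.2596, 0.3251, 0.1828, 0.2325], E[r] = -0.4379, γ^t·E[r] = -0.114799, running G = -2.204022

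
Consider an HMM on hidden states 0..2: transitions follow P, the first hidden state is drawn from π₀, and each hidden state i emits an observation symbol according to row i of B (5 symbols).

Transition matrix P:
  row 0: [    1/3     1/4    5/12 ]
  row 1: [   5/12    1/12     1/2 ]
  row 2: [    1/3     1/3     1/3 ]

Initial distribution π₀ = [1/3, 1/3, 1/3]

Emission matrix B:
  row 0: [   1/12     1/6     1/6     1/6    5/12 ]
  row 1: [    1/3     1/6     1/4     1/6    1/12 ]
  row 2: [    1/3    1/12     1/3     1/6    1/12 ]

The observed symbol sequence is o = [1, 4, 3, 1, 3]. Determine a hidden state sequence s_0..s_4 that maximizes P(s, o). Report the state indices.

path = [1, 0, 2, 1, 2]

t=0: δ = [5.556e-02, 5.556e-02, 2.778e-02]  (obs o_0=1)
t=1: δ = [9.645e-03, 1.157e-03, 2.315e-03]  ψ = [1, 0, 1]  (obs o_1=4)
t=2: δ = [5.358e-04, 4.019e-04, 6.698e-04]  ψ = [0, 0, 0]  (obs o_2=3)
t=3: δ = [3.721e-05, 3.721e-05, 1.861e-05]  ψ = [2, 2, 0]  (obs o_3=1)
t=4: δ = [2.584e-06, 1.550e-06, 3.101e-06]  ψ = [1, 0, 1]  (obs o_4=3)
backtrack: best end state = 2; path = [1, 0, 2, 1, 2]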